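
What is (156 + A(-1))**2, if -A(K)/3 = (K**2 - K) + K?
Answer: 23409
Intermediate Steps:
A(K) = -3*K**2 (A(K) = -3*((K**2 - K) + K) = -3*K**2)
(156 + A(-1))**2 = (156 - 3*(-1)**2)**2 = (156 - 3*1)**2 = (156 - 3)**2 = 153**2 = 23409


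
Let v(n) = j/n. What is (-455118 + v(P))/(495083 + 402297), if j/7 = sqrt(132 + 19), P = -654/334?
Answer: -227559/448690 - 1169*sqrt(151)/293443260 ≈ -0.50721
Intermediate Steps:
P = -327/167 (P = -654*1/334 = -327/167 ≈ -1.9581)
j = 7*sqrt(151) (j = 7*sqrt(132 + 19) = 7*sqrt(151) ≈ 86.017)
v(n) = 7*sqrt(151)/n (v(n) = (7*sqrt(151))/n = 7*sqrt(151)/n)
(-455118 + v(P))/(495083 + 402297) = (-455118 + 7*sqrt(151)/(-327/167))/(495083 + 402297) = (-455118 + 7*sqrt(151)*(-167/327))/897380 = (-455118 - 1169*sqrt(151)/327)*(1/897380) = -227559/448690 - 1169*sqrt(151)/293443260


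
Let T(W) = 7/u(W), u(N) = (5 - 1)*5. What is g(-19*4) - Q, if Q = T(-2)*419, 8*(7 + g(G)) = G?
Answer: -3263/20 ≈ -163.15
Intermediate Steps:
g(G) = -7 + G/8
u(N) = 20 (u(N) = 4*5 = 20)
T(W) = 7/20
Q = 2933/20 (Q = (7/20)*419 = 2933/20 ≈ 146.65)
g(-19*4) - Q = (-7 + (-19*4)/8) - 1*2933/20 = (-7 + (⅛)*(-76)) - 2933/20 = (-7 - 19/2) - 2933/20 = -33/2 - 2933/20 = -3263/20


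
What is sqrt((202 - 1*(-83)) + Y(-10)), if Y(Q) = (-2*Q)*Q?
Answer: sqrt(85) ≈ 9.2195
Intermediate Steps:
Y(Q) = -2*Q**2
sqrt((202 - 1*(-83)) + Y(-10)) = sqrt((202 - 1*(-83)) - 2*(-10)**2) = sqrt((202 + 83) - 2*100) = sqrt(285 - 200) = sqrt(85)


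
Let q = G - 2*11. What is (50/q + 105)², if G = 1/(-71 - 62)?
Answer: 90411469225/8567329 ≈ 10553.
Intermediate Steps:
G = -1/133 (G = 1/(-133) = -1/133 ≈ -0.0075188)
q = -2927/133 (q = -1/133 - 2*11 = -1/133 - 1*22 = -1/133 - 22 = -2927/133 ≈ -22.008)
(50/q + 105)² = (50/(-2927/133) + 105)² = (50*(-133/2927) + 105)² = (-6650/2927 + 105)² = (300685/2927)² = 90411469225/8567329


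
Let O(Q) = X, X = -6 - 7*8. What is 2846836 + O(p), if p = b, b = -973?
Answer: 2846774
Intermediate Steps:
X = -62 (X = -6 - 56 = -62)
p = -973
O(Q) = -62
2846836 + O(p) = 2846836 - 62 = 2846774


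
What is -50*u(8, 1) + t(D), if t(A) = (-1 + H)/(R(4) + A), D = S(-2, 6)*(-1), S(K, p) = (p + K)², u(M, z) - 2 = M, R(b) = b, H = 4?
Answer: -2001/4 ≈ -500.25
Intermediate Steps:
u(M, z) = 2 + M
S(K, p) = (K + p)²
D = -16 (D = (-2 + 6)²*(-1) = 4²*(-1) = 16*(-1) = -16)
t(A) = 3/(4 + A) (t(A) = (-1 + 4)/(4 + A) = 3/(4 + A))
-50*u(8, 1) + t(D) = -50*(2 + 8) + 3/(4 - 16) = -50*10 + 3/(-12) = -500 + 3*(-1/12) = -500 - ¼ = -2001/4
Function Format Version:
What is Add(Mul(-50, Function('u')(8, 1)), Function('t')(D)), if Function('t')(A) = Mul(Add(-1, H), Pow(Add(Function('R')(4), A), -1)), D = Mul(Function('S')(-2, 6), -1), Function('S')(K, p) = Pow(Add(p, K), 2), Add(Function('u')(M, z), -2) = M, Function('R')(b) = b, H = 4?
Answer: Rational(-2001, 4) ≈ -500.25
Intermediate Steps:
Function('u')(M, z) = Add(2, M)
Function('S')(K, p) = Pow(Add(K, p), 2)
D = -16 (D = Mul(Pow(Add(-2, 6), 2), -1) = Mul(Pow(4, 2), -1) = Mul(16, -1) = -16)
Function('t')(A) = Mul(3, Pow(Add(4, A), -1)) (Function('t')(A) = Mul(Add(-1, 4), Pow(Add(4, A), -1)) = Mul(3, Pow(Add(4, A), -1)))
Add(Mul(-50, Function('u')(8, 1)), Function('t')(D)) = Add(Mul(-50, Add(2, 8)), Mul(3, Pow(Add(4, -16), -1))) = Add(Mul(-50, 10), Mul(3, Pow(-12, -1))) = Add(-500, Mul(3, Rational(-1, 12))) = Add(-500, Rational(-1, 4)) = Rational(-2001, 4)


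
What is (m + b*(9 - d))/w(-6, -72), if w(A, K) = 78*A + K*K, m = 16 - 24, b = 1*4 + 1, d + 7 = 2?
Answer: 31/2358 ≈ 0.013147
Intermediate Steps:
d = -5 (d = -7 + 2 = -5)
b = 5 (b = 4 + 1 = 5)
m = -8
w(A, K) = K² + 78*A (w(A, K) = 78*A + K² = K² + 78*A)
(m + b*(9 - d))/w(-6, -72) = (-8 + 5*(9 - 1*(-5)))/((-72)² + 78*(-6)) = (-8 + 5*(9 + 5))/(5184 - 468) = (-8 + 5*14)/4716 = (-8 + 70)*(1/4716) = 62*(1/4716) = 31/2358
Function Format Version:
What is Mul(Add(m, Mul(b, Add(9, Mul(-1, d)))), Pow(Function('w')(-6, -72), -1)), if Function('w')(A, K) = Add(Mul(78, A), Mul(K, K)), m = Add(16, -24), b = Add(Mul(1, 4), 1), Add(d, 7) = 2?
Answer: Rational(31, 2358) ≈ 0.013147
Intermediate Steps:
d = -5 (d = Add(-7, 2) = -5)
b = 5 (b = Add(4, 1) = 5)
m = -8
Function('w')(A, K) = Add(Pow(K, 2), Mul(78, A)) (Function('w')(A, K) = Add(Mul(78, A), Pow(K, 2)) = Add(Pow(K, 2), Mul(78, A)))
Mul(Add(m, Mul(b, Add(9, Mul(-1, d)))), Pow(Function('w')(-6, -72), -1)) = Mul(Add(-8, Mul(5, Add(9, Mul(-1, -5)))), Pow(Add(Pow(-72, 2), Mul(78, -6)), -1)) = Mul(Add(-8, Mul(5, Add(9, 5))), Pow(Add(5184, -468), -1)) = Mul(Add(-8, Mul(5, 14)), Pow(4716, -1)) = Mul(Add(-8, 70), Rational(1, 4716)) = Mul(62, Rational(1, 4716)) = Rational(31, 2358)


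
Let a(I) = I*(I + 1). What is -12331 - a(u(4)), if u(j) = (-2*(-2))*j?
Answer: -12603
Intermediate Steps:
u(j) = 4*j
a(I) = I*(1 + I)
-12331 - a(u(4)) = -12331 - 4*4*(1 + 4*4) = -12331 - 16*(1 + 16) = -12331 - 16*17 = -12331 - 1*272 = -12331 - 272 = -12603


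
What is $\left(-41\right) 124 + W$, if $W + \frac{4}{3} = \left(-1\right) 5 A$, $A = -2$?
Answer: $- \frac{15226}{3} \approx -5075.3$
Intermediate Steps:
$W = \frac{26}{3}$ ($W = - \frac{4}{3} + \left(-1\right) 5 \left(-2\right) = - \frac{4}{3} - -10 = - \frac{4}{3} + 10 = \frac{26}{3} \approx 8.6667$)
$\left(-41\right) 124 + W = \left(-41\right) 124 + \frac{26}{3} = -5084 + \frac{26}{3} = - \frac{15226}{3}$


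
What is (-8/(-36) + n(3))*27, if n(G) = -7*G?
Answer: -561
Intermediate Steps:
(-8/(-36) + n(3))*27 = (-8/(-36) - 7*3)*27 = (-8*(-1/36) - 21)*27 = (2/9 - 21)*27 = -187/9*27 = -561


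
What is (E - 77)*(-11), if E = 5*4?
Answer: 627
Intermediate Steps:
E = 20
(E - 77)*(-11) = (20 - 77)*(-11) = -57*(-11) = 627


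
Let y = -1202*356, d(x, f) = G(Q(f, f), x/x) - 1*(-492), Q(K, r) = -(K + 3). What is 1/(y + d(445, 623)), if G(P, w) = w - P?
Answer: -1/426793 ≈ -2.3431e-6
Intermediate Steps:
Q(K, r) = -3 - K (Q(K, r) = -(3 + K) = -3 - K)
d(x, f) = 496 + f (d(x, f) = (x/x - (-3 - f)) - 1*(-492) = (1 + (3 + f)) + 492 = (4 + f) + 492 = 496 + f)
y = -427912
1/(y + d(445, 623)) = 1/(-427912 + (496 + 623)) = 1/(-427912 + 1119) = 1/(-426793) = -1/426793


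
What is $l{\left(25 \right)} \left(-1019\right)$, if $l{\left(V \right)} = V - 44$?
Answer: $19361$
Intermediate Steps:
$l{\left(V \right)} = -44 + V$
$l{\left(25 \right)} \left(-1019\right) = \left(-44 + 25\right) \left(-1019\right) = \left(-19\right) \left(-1019\right) = 19361$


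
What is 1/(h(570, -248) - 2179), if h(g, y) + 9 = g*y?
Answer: -1/143548 ≈ -6.9663e-6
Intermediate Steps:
h(g, y) = -9 + g*y
1/(h(570, -248) - 2179) = 1/((-9 + 570*(-248)) - 2179) = 1/((-9 - 141360) - 2179) = 1/(-141369 - 2179) = 1/(-143548) = -1/143548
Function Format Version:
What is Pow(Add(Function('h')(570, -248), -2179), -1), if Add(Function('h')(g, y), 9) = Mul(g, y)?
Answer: Rational(-1, 143548) ≈ -6.9663e-6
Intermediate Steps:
Function('h')(g, y) = Add(-9, Mul(g, y))
Pow(Add(Function('h')(570, -248), -2179), -1) = Pow(Add(Add(-9, Mul(570, -248)), -2179), -1) = Pow(Add(Add(-9, -141360), -2179), -1) = Pow(Add(-141369, -2179), -1) = Pow(-143548, -1) = Rational(-1, 143548)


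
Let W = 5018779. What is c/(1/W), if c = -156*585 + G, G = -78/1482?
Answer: -8702266678039/19 ≈ -4.5801e+11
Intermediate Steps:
G = -1/19 (G = -78*1/1482 = -1/19 ≈ -0.052632)
c = -1733941/19 (c = -156*585 - 1/19 = -91260 - 1/19 = -1733941/19 ≈ -91260.)
c/(1/W) = -1733941/(19*(1/5018779)) = -1733941/(19*1/5018779) = -1733941/19*5018779 = -8702266678039/19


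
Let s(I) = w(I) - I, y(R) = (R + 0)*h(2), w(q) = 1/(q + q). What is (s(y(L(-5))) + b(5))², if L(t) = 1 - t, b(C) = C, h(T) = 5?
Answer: 2247001/3600 ≈ 624.17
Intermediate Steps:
w(q) = 1/(2*q)
y(R) = 5*R (y(R) = (R + 0)*5 = R*5 = 5*R)
s(I) = 1/(2*I) - I
(s(y(L(-5))) + b(5))² = ((1/(2*((5*(1 - 1*(-5))))) - 5*(1 - 1*(-5))) + 5)² = ((1/(2*((5*(1 + 5)))) - 5*(1 + 5)) + 5)² = ((1/(2*((5*6))) - 5*6) + 5)² = (((½)/30 - 1*30) + 5)² = (((½)*(1/30) - 30) + 5)² = ((1/60 - 30) + 5)² = (-1799/60 + 5)² = (-1499/60)² = 2247001/3600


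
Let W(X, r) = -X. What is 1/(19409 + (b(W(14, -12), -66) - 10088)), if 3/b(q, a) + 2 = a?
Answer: 68/633825 ≈ 0.00010729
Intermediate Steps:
b(q, a) = 3/(-2 + a)
1/(19409 + (b(W(14, -12), -66) - 10088)) = 1/(19409 + (3/(-2 - 66) - 10088)) = 1/(19409 + (3/(-68) - 10088)) = 1/(19409 + (3*(-1/68) - 10088)) = 1/(19409 + (-3/68 - 10088)) = 1/(19409 - 685987/68) = 1/(633825/68) = 68/633825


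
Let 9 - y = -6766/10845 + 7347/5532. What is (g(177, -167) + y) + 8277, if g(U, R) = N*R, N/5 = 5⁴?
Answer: -10270859350921/19998180 ≈ -5.1359e+5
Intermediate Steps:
y = 165900719/19998180 (y = 9 - (-6766/10845 + 7347/5532) = 9 - (-6766*1/10845 + 7347*(1/5532)) = 9 - (-6766/10845 + 2449/1844) = 9 - 1*14082901/19998180 = 9 - 14082901/19998180 = 165900719/19998180 ≈ 8.2958)
N = 3125 (N = 5*5⁴ = 5*625 = 3125)
g(U, R) = 3125*R
(g(177, -167) + y) + 8277 = (3125*(-167) + 165900719/19998180) + 8277 = (-521875 + 165900719/19998180) + 8277 = -10436384286781/19998180 + 8277 = -10270859350921/19998180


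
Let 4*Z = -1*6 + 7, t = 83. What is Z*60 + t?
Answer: 98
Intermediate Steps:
Z = ¼ (Z = (-1*6 + 7)/4 = (-6 + 7)/4 = (¼)*1 = ¼ ≈ 0.25000)
Z*60 + t = (¼)*60 + 83 = 15 + 83 = 98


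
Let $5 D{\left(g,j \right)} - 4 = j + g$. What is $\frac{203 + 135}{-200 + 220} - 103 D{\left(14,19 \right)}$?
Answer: $- \frac{7453}{10} \approx -745.3$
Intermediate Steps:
$D{\left(g,j \right)} = \frac{4}{5} + \frac{g}{5} + \frac{j}{5}$ ($D{\left(g,j \right)} = \frac{4}{5} + \frac{j + g}{5} = \frac{4}{5} + \frac{g + j}{5} = \frac{4}{5} + \left(\frac{g}{5} + \frac{j}{5}\right) = \frac{4}{5} + \frac{g}{5} + \frac{j}{5}$)
$\frac{203 + 135}{-200 + 220} - 103 D{\left(14,19 \right)} = \frac{203 + 135}{-200 + 220} - 103 \left(\frac{4}{5} + \frac{1}{5} \cdot 14 + \frac{1}{5} \cdot 19\right) = \frac{338}{20} - 103 \left(\frac{4}{5} + \frac{14}{5} + \frac{19}{5}\right) = 338 \cdot \frac{1}{20} - \frac{3811}{5} = \frac{169}{10} - \frac{3811}{5} = - \frac{7453}{10}$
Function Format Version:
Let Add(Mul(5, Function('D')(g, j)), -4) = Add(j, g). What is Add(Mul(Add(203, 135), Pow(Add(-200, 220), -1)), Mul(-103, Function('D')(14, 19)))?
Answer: Rational(-7453, 10) ≈ -745.30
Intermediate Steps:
Function('D')(g, j) = Add(Rational(4, 5), Mul(Rational(1, 5), g), Mul(Rational(1, 5), j)) (Function('D')(g, j) = Add(Rational(4, 5), Mul(Rational(1, 5), Add(j, g))) = Add(Rational(4, 5), Mul(Rational(1, 5), Add(g, j))) = Add(Rational(4, 5), Add(Mul(Rational(1, 5), g), Mul(Rational(1, 5), j))) = Add(Rational(4, 5), Mul(Rational(1, 5), g), Mul(Rational(1, 5), j)))
Add(Mul(Add(203, 135), Pow(Add(-200, 220), -1)), Mul(-103, Function('D')(14, 19))) = Add(Mul(Add(203, 135), Pow(Add(-200, 220), -1)), Mul(-103, Add(Rational(4, 5), Mul(Rational(1, 5), 14), Mul(Rational(1, 5), 19)))) = Add(Mul(338, Pow(20, -1)), Mul(-103, Add(Rational(4, 5), Rational(14, 5), Rational(19, 5)))) = Add(Mul(338, Rational(1, 20)), Mul(-103, Rational(37, 5))) = Add(Rational(169, 10), Rational(-3811, 5)) = Rational(-7453, 10)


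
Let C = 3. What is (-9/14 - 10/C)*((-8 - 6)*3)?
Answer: 167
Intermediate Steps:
(-9/14 - 10/C)*((-8 - 6)*3) = (-9/14 - 10/3)*((-8 - 6)*3) = (-9*1/14 - 10*1/3)*(-14*3) = (-9/14 - 10/3)*(-42) = -167/42*(-42) = 167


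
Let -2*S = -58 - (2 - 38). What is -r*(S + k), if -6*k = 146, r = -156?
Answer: -2080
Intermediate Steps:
S = 11 (S = -(-58 - (2 - 38))/2 = -(-58 - 1*(-36))/2 = -(-58 + 36)/2 = -1/2*(-22) = 11)
k = -73/3 (k = -1/6*146 = -73/3 ≈ -24.333)
-r*(S + k) = -(-156)*(11 - 73/3) = -(-156)*(-40)/3 = -1*2080 = -2080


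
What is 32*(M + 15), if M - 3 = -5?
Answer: 416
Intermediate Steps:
M = -2 (M = 3 - 5 = -2)
32*(M + 15) = 32*(-2 + 15) = 32*13 = 416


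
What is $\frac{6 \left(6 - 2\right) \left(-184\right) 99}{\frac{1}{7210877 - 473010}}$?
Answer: $-2945687646528$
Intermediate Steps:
$\frac{6 \left(6 - 2\right) \left(-184\right) 99}{\frac{1}{7210877 - 473010}} = \frac{6 \cdot 4 \left(-184\right) 99}{\frac{1}{6737867}} = 24 \left(-184\right) 99 \frac{1}{\frac{1}{6737867}} = \left(-4416\right) 99 \cdot 6737867 = \left(-437184\right) 6737867 = -2945687646528$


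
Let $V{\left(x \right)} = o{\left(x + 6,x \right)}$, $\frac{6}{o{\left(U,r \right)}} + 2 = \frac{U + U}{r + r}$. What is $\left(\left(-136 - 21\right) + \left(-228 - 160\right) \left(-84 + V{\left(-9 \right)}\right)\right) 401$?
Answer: $\frac{67832759}{5} \approx 1.3567 \cdot 10^{7}$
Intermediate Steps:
$o{\left(U,r \right)} = \frac{6}{-2 + \frac{U}{r}}$ ($o{\left(U,r \right)} = \frac{6}{-2 + \frac{U + U}{r + r}} = \frac{6}{-2 + \frac{2 U}{2 r}} = \frac{6}{-2 + 2 U \frac{1}{2 r}} = \frac{6}{-2 + \frac{U}{r}}$)
$V{\left(x \right)} = \frac{6 x}{6 - x}$ ($V{\left(x \right)} = \frac{6 x}{\left(x + 6\right) - 2 x} = \frac{6 x}{\left(6 + x\right) - 2 x} = \frac{6 x}{6 - x}$)
$\left(\left(-136 - 21\right) + \left(-228 - 160\right) \left(-84 + V{\left(-9 \right)}\right)\right) 401 = \left(\left(-136 - 21\right) + \left(-228 - 160\right) \left(-84 - - \frac{54}{-6 - 9}\right)\right) 401 = \left(\left(-136 - 21\right) - 388 \left(-84 - - \frac{54}{-15}\right)\right) 401 = \left(-157 - 388 \left(-84 - \left(-54\right) \left(- \frac{1}{15}\right)\right)\right) 401 = \left(-157 - 388 \left(-84 - \frac{18}{5}\right)\right) 401 = \left(-157 - - \frac{169944}{5}\right) 401 = \left(-157 + \frac{169944}{5}\right) 401 = \frac{169159}{5} \cdot 401 = \frac{67832759}{5}$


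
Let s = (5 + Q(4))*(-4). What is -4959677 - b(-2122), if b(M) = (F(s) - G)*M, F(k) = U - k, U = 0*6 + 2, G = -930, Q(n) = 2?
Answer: -2922557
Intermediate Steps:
s = -28 (s = (5 + 2)*(-4) = 7*(-4) = -28)
U = 2 (U = 0 + 2 = 2)
F(k) = 2 - k
b(M) = 960*M (b(M) = ((2 - 1*(-28)) - 1*(-930))*M = ((2 + 28) + 930)*M = (30 + 930)*M = 960*M)
-4959677 - b(-2122) = -4959677 - 960*(-2122) = -4959677 - 1*(-2037120) = -4959677 + 2037120 = -2922557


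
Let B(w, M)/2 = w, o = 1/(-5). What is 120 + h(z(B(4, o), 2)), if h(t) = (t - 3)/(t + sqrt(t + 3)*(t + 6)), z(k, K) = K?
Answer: 18961/158 - 2*sqrt(5)/79 ≈ 119.95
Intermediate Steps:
o = -1/5 ≈ -0.20000
B(w, M) = 2*w
h(t) = (-3 + t)/(t + sqrt(3 + t)*(6 + t))
120 + h(z(B(4, o), 2)) = 120 + (-3 + 2)/(2 + 6*sqrt(3 + 2) + 2*sqrt(3 + 2)) = 120 - 1/(2 + 6*sqrt(5) + 2*sqrt(5)) = 120 - 1/(2 + 8*sqrt(5))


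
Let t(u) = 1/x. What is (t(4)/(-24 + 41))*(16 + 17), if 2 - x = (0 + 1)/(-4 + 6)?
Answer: 22/17 ≈ 1.2941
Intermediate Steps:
x = 3/2 (x = 2 - (0 + 1)/(-4 + 6) = 2 - 1/2 = 3/2 ≈ 1.5000)
t(u) = 2/3 (t(u) = 1/(3/2) = 2/3)
(t(4)/(-24 + 41))*(16 + 17) = (2/(3*(-24 + 41)))*(16 + 17) = ((2/3)/17)*33 = ((2/3)*(1/17))*33 = (2/51)*33 = 22/17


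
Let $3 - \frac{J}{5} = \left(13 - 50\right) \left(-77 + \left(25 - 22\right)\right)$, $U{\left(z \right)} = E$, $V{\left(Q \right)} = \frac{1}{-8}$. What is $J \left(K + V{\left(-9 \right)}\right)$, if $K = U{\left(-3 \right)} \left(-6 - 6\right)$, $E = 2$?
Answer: $\frac{2639275}{8} \approx 3.2991 \cdot 10^{5}$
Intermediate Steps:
$V{\left(Q \right)} = - \frac{1}{8}$
$U{\left(z \right)} = 2$
$J = -13675$ ($J = 15 - 5 \left(13 - 50\right) \left(-77 + \left(25 - 22\right)\right) = 15 - 5 \left(- 37 \left(-77 + \left(25 - 22\right)\right)\right) = 15 - 5 \left(- 37 \left(-77 + 3\right)\right) = 15 - 5 \left(\left(-37\right) \left(-74\right)\right) = 15 - 13690 = -13675$)
$K = -24$ ($K = 2 \left(-6 - 6\right) = 2 \left(-12\right) = -24$)
$J \left(K + V{\left(-9 \right)}\right) = - 13675 \left(-24 - \frac{1}{8}\right) = \left(-13675\right) \left(- \frac{193}{8}\right) = \frac{2639275}{8}$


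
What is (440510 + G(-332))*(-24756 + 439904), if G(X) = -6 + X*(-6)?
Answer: 183701329408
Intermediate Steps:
G(X) = -6 - 6*X
(440510 + G(-332))*(-24756 + 439904) = (440510 + (-6 - 6*(-332)))*(-24756 + 439904) = (440510 + (-6 + 1992))*415148 = (440510 + 1986)*415148 = 442496*415148 = 183701329408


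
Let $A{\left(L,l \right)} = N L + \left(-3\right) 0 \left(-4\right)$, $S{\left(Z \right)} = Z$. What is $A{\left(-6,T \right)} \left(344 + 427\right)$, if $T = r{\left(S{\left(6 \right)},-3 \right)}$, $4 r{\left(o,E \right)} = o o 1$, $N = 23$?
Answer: $-106398$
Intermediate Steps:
$r{\left(o,E \right)} = \frac{o^{2}}{4}$ ($r{\left(o,E \right)} = \frac{o o 1}{4} = \frac{o^{2} \cdot 1}{4} = \frac{o^{2}}{4}$)
$T = 9$ ($T = \frac{6^{2}}{4} = \frac{1}{4} \cdot 36 = 9$)
$A{\left(L,l \right)} = 23 L$ ($A{\left(L,l \right)} = 23 L + \left(-3\right) 0 \left(-4\right) = 23 L + 0 \left(-4\right) = 23 L + 0 = 23 L$)
$A{\left(-6,T \right)} \left(344 + 427\right) = 23 \left(-6\right) \left(344 + 427\right) = \left(-138\right) 771 = -106398$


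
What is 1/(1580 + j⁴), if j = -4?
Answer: 1/1836 ≈ 0.00054466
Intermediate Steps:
1/(1580 + j⁴) = 1/(1580 + (-4)⁴) = 1/(1580 + 256) = 1/1836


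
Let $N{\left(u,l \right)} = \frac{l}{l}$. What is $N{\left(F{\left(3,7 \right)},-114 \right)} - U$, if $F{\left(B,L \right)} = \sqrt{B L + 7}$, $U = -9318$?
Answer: $9319$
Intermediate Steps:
$F{\left(B,L \right)} = \sqrt{7 + B L}$
$N{\left(u,l \right)} = 1$
$N{\left(F{\left(3,7 \right)},-114 \right)} - U = 1 - -9318 = 1 + 9318 = 9319$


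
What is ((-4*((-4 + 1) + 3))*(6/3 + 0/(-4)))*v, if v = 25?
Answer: 0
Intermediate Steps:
((-4*((-4 + 1) + 3))*(6/3 + 0/(-4)))*v = ((-4*((-4 + 1) + 3))*(6/3 + 0/(-4)))*25 = ((-4*(-3 + 3))*(6*(⅓) + 0*(-¼)))*25 = ((-4*0)*(2 + 0))*25 = (0*2)*25 = 0*25 = 0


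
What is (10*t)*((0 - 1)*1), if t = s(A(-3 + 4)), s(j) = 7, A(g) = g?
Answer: -70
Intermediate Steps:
t = 7
(10*t)*((0 - 1)*1) = (10*7)*((0 - 1)*1) = 70*(-1*1) = 70*(-1) = -70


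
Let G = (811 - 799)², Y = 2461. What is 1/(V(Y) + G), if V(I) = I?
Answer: 1/2605 ≈ 0.00038388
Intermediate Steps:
G = 144 (G = 12² = 144)
1/(V(Y) + G) = 1/(2461 + 144) = 1/2605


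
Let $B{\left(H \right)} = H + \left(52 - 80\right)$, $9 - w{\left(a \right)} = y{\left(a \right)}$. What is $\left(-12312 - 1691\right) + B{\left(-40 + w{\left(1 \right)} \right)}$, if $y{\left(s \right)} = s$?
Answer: $-14063$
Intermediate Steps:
$w{\left(a \right)} = 9 - a$
$B{\left(H \right)} = -28 + H$ ($B{\left(H \right)} = H + \left(52 - 80\right) = H - 28 = -28 + H$)
$\left(-12312 - 1691\right) + B{\left(-40 + w{\left(1 \right)} \right)} = \left(-12312 - 1691\right) + \left(-28 + \left(-40 + \left(9 - 1\right)\right)\right) = -14003 + \left(-28 + \left(-40 + \left(9 - 1\right)\right)\right) = -14003 + \left(-28 + \left(-40 + 8\right)\right) = -14003 - 60 = -14063$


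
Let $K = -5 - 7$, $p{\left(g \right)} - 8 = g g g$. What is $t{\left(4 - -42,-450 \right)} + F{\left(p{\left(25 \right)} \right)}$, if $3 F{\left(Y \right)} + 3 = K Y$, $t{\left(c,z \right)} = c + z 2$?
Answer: $-63387$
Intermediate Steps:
$p{\left(g \right)} = 8 + g^{3}$ ($p{\left(g \right)} = 8 + g g g = 8 + g^{2} g = 8 + g^{3}$)
$t{\left(c,z \right)} = c + 2 z$
$K = -12$ ($K = -5 - 7 = -12$)
$F{\left(Y \right)} = -1 - 4 Y$ ($F{\left(Y \right)} = -1 + \frac{\left(-12\right) Y}{3} = -1 - 4 Y$)
$t{\left(4 - -42,-450 \right)} + F{\left(p{\left(25 \right)} \right)} = \left(\left(4 - -42\right) + 2 \left(-450\right)\right) - \left(1 + 4 \left(8 + 25^{3}\right)\right) = \left(\left(4 + 42\right) - 900\right) - \left(1 + 4 \left(8 + 15625\right)\right) = \left(46 - 900\right) - 62533 = -854 - 62533 = -63387$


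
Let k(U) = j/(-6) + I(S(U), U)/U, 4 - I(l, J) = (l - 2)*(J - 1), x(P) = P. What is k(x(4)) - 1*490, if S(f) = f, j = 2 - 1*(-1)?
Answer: -491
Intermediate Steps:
j = 3 (j = 2 + 1 = 3)
I(l, J) = 4 - (-1 + J)*(-2 + l) (I(l, J) = 4 - (l - 2)*(J - 1) = 4 - (-2 + l)*(-1 + J) = 4 - (-1 + J)*(-2 + l))
k(U) = -½ + (2 - U² + 3*U)/U (k(U) = 3/(-6) + (2 + U + 2*U - U*U)/U = 3*(-⅙) + (2 + U + 2*U - U²)/U = -½ + (2 - U² + 3*U)/U)
k(x(4)) - 1*490 = (5/2 - 1*4 + 2/4) - 1*490 = (5/2 - 4 + 2*(¼)) - 490 = (5/2 - 4 + ½) - 490 = -1 - 490 = -491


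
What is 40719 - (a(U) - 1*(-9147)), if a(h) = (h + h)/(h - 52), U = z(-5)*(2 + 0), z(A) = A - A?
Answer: 31572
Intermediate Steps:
z(A) = 0
U = 0 (U = 0*(2 + 0) = 0*2 = 0)
a(h) = 2*h/(-52 + h) (a(h) = (2*h)/(-52 + h) = 2*h/(-52 + h))
40719 - (a(U) - 1*(-9147)) = 40719 - (2*0/(-52 + 0) - 1*(-9147)) = 40719 - (2*0/(-52) + 9147) = 40719 - (2*0*(-1/52) + 9147) = 40719 - (0 + 9147) = 40719 - 1*9147 = 40719 - 9147 = 31572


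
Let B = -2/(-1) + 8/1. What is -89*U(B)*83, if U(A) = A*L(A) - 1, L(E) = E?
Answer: -731313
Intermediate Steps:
B = 10 (B = -2*(-1) + 8*1 = 2 + 8 = 10)
U(A) = -1 + A² (U(A) = A*A - 1 = A² - 1 = -1 + A²)
-89*U(B)*83 = -89*(-1 + 10²)*83 = -89*(-1 + 100)*83 = -89*99*83 = -8811*83 = -731313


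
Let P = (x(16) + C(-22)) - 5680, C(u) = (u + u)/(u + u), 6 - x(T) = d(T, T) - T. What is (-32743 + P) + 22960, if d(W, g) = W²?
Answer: -15696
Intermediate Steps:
x(T) = 6 + T - T² (x(T) = 6 - (T² - T) = 6 + (T - T²) = 6 + T - T²)
C(u) = 1 (C(u) = (2*u)/((2*u)) = (2*u)*(1/(2*u)) = 1)
P = -5913 (P = ((6 + 16 - 1*16²) + 1) - 5680 = ((6 + 16 - 1*256) + 1) - 5680 = ((6 + 16 - 256) + 1) - 5680 = (-234 + 1) - 5680 = -233 - 5680 = -5913)
(-32743 + P) + 22960 = (-32743 - 5913) + 22960 = -38656 + 22960 = -15696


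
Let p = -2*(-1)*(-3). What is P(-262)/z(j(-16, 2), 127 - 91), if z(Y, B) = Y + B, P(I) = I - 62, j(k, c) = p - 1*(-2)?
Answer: -81/8 ≈ -10.125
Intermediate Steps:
p = -6 (p = 2*(-3) = -6)
j(k, c) = -4 (j(k, c) = -6 - 1*(-2) = -6 + 2 = -4)
P(I) = -62 + I
z(Y, B) = B + Y
P(-262)/z(j(-16, 2), 127 - 91) = (-62 - 262)/((127 - 91) - 4) = -324/(36 - 4) = -324/32 = -324*1/32 = -81/8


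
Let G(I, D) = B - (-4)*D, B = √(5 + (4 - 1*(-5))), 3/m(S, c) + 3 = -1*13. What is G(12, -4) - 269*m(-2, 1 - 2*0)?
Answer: 551/16 + √14 ≈ 38.179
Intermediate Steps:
m(S, c) = -3/16 (m(S, c) = 3/(-3 - 1*13) = 3/(-3 - 13) = 3/(-16) = 3*(-1/16) = -3/16)
B = √14 (B = √(5 + (4 + 5)) = √(5 + 9) = √14 ≈ 3.7417)
G(I, D) = √14 + 4*D (G(I, D) = √14 - (-4)*D = √14 + 4*D)
G(12, -4) - 269*m(-2, 1 - 2*0) = (√14 + 4*(-4)) - 269*(-3/16) = (√14 - 16) + 807/16 = (-16 + √14) + 807/16 = 551/16 + √14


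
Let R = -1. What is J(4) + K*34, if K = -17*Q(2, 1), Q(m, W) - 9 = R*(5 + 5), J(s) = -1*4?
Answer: 574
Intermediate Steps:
J(s) = -4
Q(m, W) = -1 (Q(m, W) = 9 - (5 + 5) = 9 - 1*10 = 9 - 10 = -1)
K = 17 (K = -17*(-1) = 17)
J(4) + K*34 = -4 + 17*34 = -4 + 578 = 574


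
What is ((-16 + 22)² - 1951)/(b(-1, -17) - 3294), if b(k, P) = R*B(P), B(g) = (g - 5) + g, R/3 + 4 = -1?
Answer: 1915/2709 ≈ 0.70690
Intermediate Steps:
R = -15 (R = -12 + 3*(-1) = -12 - 3 = -15)
B(g) = -5 + 2*g (B(g) = (-5 + g) + g = -5 + 2*g)
b(k, P) = 75 - 30*P (b(k, P) = -15*(-5 + 2*P) = 75 - 30*P)
((-16 + 22)² - 1951)/(b(-1, -17) - 3294) = ((-16 + 22)² - 1951)/((75 - 30*(-17)) - 3294) = (6² - 1951)/((75 + 510) - 3294) = (36 - 1951)/(585 - 3294) = -1915/(-2709) = -1915*(-1/2709) = 1915/2709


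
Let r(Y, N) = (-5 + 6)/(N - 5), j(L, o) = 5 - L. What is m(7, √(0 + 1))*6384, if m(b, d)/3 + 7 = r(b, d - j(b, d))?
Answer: -143640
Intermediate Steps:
r(Y, N) = 1/(-5 + N)
m(b, d) = -21 + 3/(-10 + b + d) (m(b, d) = -21 + 3/(-5 + (d - (5 - b))) = -21 + 3/(-5 + (d + (-5 + b))) = -21 + 3/(-5 + (-5 + b + d)) = -21 + 3/(-10 + b + d))
m(7, √(0 + 1))*6384 = (-21 + 3/(-10 + 7 + √(0 + 1)))*6384 = (-21 + 3/(-10 + 7 + √1))*6384 = (-21 + 3/(-10 + 7 + 1))*6384 = (-21 + 3/(-2))*6384 = (-21 + 3*(-½))*6384 = (-21 - 3/2)*6384 = -45/2*6384 = -143640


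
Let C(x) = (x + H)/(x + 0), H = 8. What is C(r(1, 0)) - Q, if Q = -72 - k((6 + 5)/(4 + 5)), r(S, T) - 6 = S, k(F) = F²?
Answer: 42886/567 ≈ 75.637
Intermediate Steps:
r(S, T) = 6 + S
C(x) = (8 + x)/x (C(x) = (x + 8)/(x + 0) = (8 + x)/x)
Q = -5953/81 (Q = -72 - ((6 + 5)/(4 + 5))² = -72 - (11/9)² = -72 - 1*121/81 = -72 - 121/81 = -5953/81 ≈ -73.494)
C(r(1, 0)) - Q = (8 + (6 + 1))/(6 + 1) - 1*(-5953/81) = (8 + 7)/7 + 5953/81 = (⅐)*15 + 5953/81 = 15/7 + 5953/81 = 42886/567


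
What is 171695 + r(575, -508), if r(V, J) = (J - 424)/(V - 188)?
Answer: 66445033/387 ≈ 1.7169e+5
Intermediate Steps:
r(V, J) = (-424 + J)/(-188 + V)
171695 + r(575, -508) = 171695 + (-424 - 508)/(-188 + 575) = 171695 - 932/387 = 66445033/387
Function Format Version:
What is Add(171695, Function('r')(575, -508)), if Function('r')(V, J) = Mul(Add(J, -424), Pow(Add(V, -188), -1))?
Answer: Rational(66445033, 387) ≈ 1.7169e+5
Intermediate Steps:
Function('r')(V, J) = Mul(Pow(Add(-188, V), -1), Add(-424, J)) (Function('r')(V, J) = Mul(Add(-424, J), Pow(Add(-188, V), -1)) = Mul(Pow(Add(-188, V), -1), Add(-424, J)))
Add(171695, Function('r')(575, -508)) = Add(171695, Mul(Pow(Add(-188, 575), -1), Add(-424, -508))) = Add(171695, Mul(Pow(387, -1), -932)) = Add(171695, Mul(Rational(1, 387), -932)) = Add(171695, Rational(-932, 387)) = Rational(66445033, 387)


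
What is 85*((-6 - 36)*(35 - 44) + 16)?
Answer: 33490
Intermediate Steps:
85*((-6 - 36)*(35 - 44) + 16) = 85*(-42*(-9) + 16) = 85*(378 + 16) = 85*394 = 33490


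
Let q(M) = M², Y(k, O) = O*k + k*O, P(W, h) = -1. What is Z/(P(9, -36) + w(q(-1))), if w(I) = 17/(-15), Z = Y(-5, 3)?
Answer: 225/16 ≈ 14.063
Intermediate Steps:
Y(k, O) = 2*O*k (Y(k, O) = O*k + O*k = 2*O*k)
Z = -30 (Z = 2*3*(-5) = -30)
w(I) = -17/15 (w(I) = 17*(-1/15) = -17/15)
Z/(P(9, -36) + w(q(-1))) = -30/(-1 - 17/15) = -30/(-32/15) = -30*(-15/32) = 225/16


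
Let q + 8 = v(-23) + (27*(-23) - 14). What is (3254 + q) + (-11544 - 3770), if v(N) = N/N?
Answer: -12702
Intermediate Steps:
v(N) = 1
q = -642 (q = -8 + (1 + (27*(-23) - 14)) = -8 + (1 + (-621 - 14)) = -8 + (1 - 635) = -8 - 634 = -642)
(3254 + q) + (-11544 - 3770) = (3254 - 642) + (-11544 - 3770) = 2612 - 15314 = -12702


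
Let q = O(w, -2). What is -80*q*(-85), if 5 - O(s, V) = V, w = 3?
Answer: 47600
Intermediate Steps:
O(s, V) = 5 - V
q = 7 (q = 5 - 1*(-2) = 5 + 2 = 7)
-80*q*(-85) = -80*7*(-85) = -560*(-85) = 47600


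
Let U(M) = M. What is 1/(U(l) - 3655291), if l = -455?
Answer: -1/3655746 ≈ -2.7354e-7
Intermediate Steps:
1/(U(l) - 3655291) = 1/(-455 - 3655291) = 1/(-3655746) = -1/3655746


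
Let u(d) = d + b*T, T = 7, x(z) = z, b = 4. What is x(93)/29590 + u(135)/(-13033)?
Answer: -3611101/385646470 ≈ -0.0093638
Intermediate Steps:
u(d) = 28 + d (u(d) = d + 4*7 = d + 28 = 28 + d)
x(93)/29590 + u(135)/(-13033) = 93/29590 + (28 + 135)/(-13033) = 93*(1/29590) + 163*(-1/13033) = 93/29590 - 163/13033 = -3611101/385646470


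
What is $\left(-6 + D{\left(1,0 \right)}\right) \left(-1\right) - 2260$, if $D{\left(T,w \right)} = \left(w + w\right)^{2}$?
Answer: $-2254$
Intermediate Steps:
$D{\left(T,w \right)} = 4 w^{2}$ ($D{\left(T,w \right)} = \left(2 w\right)^{2} = 4 w^{2}$)
$\left(-6 + D{\left(1,0 \right)}\right) \left(-1\right) - 2260 = \left(-6 + 4 \cdot 0^{2}\right) \left(-1\right) - 2260 = \left(-6 + 4 \cdot 0\right) \left(-1\right) - 2260 = \left(-6 + 0\right) \left(-1\right) - 2260 = \left(-6\right) \left(-1\right) - 2260 = 6 - 2260 = -2254$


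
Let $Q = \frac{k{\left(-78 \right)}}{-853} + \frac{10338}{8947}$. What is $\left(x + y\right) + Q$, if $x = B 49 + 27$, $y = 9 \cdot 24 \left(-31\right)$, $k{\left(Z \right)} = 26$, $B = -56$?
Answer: $- \frac{71829462991}{7631791} \approx -9411.9$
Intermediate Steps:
$y = -6696$ ($y = 216 \left(-31\right) = -6696$)
$x = -2717$ ($x = \left(-56\right) 49 + 27 = -2744 + 27 = -2717$)
$Q = \frac{8585692}{7631791}$ ($Q = \frac{26}{-853} + \frac{10338}{8947} = 26 \left(- \frac{1}{853}\right) + 10338 \cdot \frac{1}{8947} = - \frac{26}{853} + \frac{10338}{8947} = \frac{8585692}{7631791} \approx 1.125$)
$\left(x + y\right) + Q = \left(-2717 - 6696\right) + \frac{8585692}{7631791} = -9413 + \frac{8585692}{7631791} = - \frac{71829462991}{7631791}$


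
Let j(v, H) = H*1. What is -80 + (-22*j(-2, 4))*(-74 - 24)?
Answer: 8544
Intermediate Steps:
j(v, H) = H
-80 + (-22*j(-2, 4))*(-74 - 24) = -80 + (-22*4)*(-74 - 24) = -80 - 88*(-98) = -80 + 8624 = 8544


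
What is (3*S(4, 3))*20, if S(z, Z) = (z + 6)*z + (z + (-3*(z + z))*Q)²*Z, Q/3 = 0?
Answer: 5280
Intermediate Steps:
Q = 0 (Q = 3*0 = 0)
S(z, Z) = Z*z² + z*(6 + z) (S(z, Z) = (z + 6)*z + (z - 3*(z + z)*0)²*Z = (6 + z)*z + (z - 6*z*0)²*Z = z*(6 + z) + (z - 6*z*0)²*Z = z*(6 + z) + (z + 0)²*Z = z*(6 + z) + z²*Z = z*(6 + z) + Z*z² = Z*z² + z*(6 + z))
(3*S(4, 3))*20 = (3*(4*(6 + 4 + 3*4)))*20 = (3*(4*(6 + 4 + 12)))*20 = (3*(4*22))*20 = (3*88)*20 = 264*20 = 5280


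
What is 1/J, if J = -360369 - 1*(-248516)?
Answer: -1/111853 ≈ -8.9403e-6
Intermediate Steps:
J = -111853 (J = -360369 + 248516 = -111853)
1/J = 1/(-111853) = -1/111853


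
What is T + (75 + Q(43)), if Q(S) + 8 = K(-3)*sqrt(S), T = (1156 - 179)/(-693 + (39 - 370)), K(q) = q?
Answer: 67631/1024 - 3*sqrt(43) ≈ 46.374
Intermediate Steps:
T = -977/1024 (T = 977/(-693 - 331) = 977/(-1024) = 977*(-1/1024) = -977/1024 ≈ -0.95410)
Q(S) = -8 - 3*sqrt(S)
T + (75 + Q(43)) = -977/1024 + (75 + (-8 - 3*sqrt(43))) = -977/1024 + (67 - 3*sqrt(43)) = 67631/1024 - 3*sqrt(43)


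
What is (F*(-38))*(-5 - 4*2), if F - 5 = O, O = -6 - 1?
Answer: -988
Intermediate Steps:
O = -7
F = -2 (F = 5 - 7 = -2)
(F*(-38))*(-5 - 4*2) = (-2*(-38))*(-5 - 4*2) = 76*(-5 - 8) = 76*(-13) = -988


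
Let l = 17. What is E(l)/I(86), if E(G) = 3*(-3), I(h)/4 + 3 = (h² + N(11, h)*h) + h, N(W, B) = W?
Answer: -9/33700 ≈ -0.00026706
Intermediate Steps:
I(h) = -12 + 4*h² + 48*h (I(h) = -12 + 4*((h² + 11*h) + h) = -12 + 4*(h² + 12*h) = -12 + (4*h² + 48*h) = -12 + 4*h² + 48*h)
E(G) = -9
E(l)/I(86) = -9/(-12 + 4*86² + 48*86) = -9/(-12 + 4*7396 + 4128) = -9/(-12 + 29584 + 4128) = -9/33700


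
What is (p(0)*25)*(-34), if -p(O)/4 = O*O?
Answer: 0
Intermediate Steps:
p(O) = -4*O**2 (p(O) = -4*O*O = -4*O**2)
(p(0)*25)*(-34) = (-4*0**2*25)*(-34) = (-4*0*25)*(-34) = (0*25)*(-34) = 0*(-34) = 0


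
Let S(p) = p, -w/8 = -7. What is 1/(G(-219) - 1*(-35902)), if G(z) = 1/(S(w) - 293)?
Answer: 237/8508773 ≈ 2.7854e-5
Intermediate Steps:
w = 56 (w = -8*(-7) = 56)
G(z) = -1/237 (G(z) = 1/(56 - 293) = 1/(-237) = -1/237)
1/(G(-219) - 1*(-35902)) = 1/(-1/237 - 1*(-35902)) = 1/(-1/237 + 35902) = 1/(8508773/237) = 237/8508773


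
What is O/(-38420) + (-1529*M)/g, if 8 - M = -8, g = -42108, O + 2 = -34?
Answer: 5348993/9191985 ≈ 0.58192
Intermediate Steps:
O = -36 (O = -2 - 34 = -36)
M = 16 (M = 8 - 1*(-8) = 8 + 8 = 16)
O/(-38420) + (-1529*M)/g = -36/(-38420) - 1529*16/(-42108) = -36*(-1/38420) - 24464*(-1/42108) = 9/9605 + 556/957 = 5348993/9191985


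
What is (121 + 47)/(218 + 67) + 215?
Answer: 20481/95 ≈ 215.59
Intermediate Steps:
(121 + 47)/(218 + 67) + 215 = 168/285 + 215 = 168*(1/285) + 215 = 56/95 + 215 = 20481/95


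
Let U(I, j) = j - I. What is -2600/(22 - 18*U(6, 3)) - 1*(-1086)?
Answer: 19984/19 ≈ 1051.8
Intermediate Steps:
-2600/(22 - 18*U(6, 3)) - 1*(-1086) = -2600/(22 - 18*(3 - 1*6)) - 1*(-1086) = -2600/(22 - 18*(3 - 6)) + 1086 = -2600/(22 - 18*(-3)) + 1086 = -2600/(22 + 54) + 1086 = -2600/76 + 1086 = -2600*1/76 + 1086 = -650/19 + 1086 = 19984/19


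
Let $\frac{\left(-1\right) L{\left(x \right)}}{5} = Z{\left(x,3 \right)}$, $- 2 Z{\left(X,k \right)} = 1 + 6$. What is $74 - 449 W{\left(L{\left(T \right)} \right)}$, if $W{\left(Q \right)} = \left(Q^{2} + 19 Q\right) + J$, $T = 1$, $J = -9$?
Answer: $- \frac{1130735}{4} \approx -2.8268 \cdot 10^{5}$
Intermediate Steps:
$Z{\left(X,k \right)} = - \frac{7}{2}$ ($Z{\left(X,k \right)} = - \frac{1 + 6}{2} = \left(- \frac{1}{2}\right) 7 = - \frac{7}{2}$)
$L{\left(x \right)} = \frac{35}{2}$ ($L{\left(x \right)} = \left(-5\right) \left(- \frac{7}{2}\right) = \frac{35}{2}$)
$W{\left(Q \right)} = -9 + Q^{2} + 19 Q$ ($W{\left(Q \right)} = \left(Q^{2} + 19 Q\right) - 9 = -9 + Q^{2} + 19 Q$)
$74 - 449 W{\left(L{\left(T \right)} \right)} = 74 - 449 \left(-9 + \left(\frac{35}{2}\right)^{2} + 19 \cdot \frac{35}{2}\right) = 74 - 449 \left(-9 + \frac{1225}{4} + \frac{665}{2}\right) = 74 - \frac{1131031}{4} = - \frac{1130735}{4}$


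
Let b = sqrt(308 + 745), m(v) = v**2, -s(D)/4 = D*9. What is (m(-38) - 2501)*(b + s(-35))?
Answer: -1331820 - 9513*sqrt(13) ≈ -1.3661e+6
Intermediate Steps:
s(D) = -36*D (s(D) = -4*D*9 = -36*D)
b = 9*sqrt(13) (b = sqrt(1053) = 9*sqrt(13) ≈ 32.450)
(m(-38) - 2501)*(b + s(-35)) = ((-38)**2 - 2501)*(9*sqrt(13) - 36*(-35)) = (1444 - 2501)*(9*sqrt(13) + 1260) = -1057*(1260 + 9*sqrt(13)) = -1331820 - 9513*sqrt(13)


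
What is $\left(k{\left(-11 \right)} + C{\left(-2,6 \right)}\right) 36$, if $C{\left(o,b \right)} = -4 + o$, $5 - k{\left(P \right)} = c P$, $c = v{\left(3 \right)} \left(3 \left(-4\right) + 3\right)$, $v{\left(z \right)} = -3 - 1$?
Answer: $14220$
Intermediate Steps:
$v{\left(z \right)} = -4$
$c = 36$ ($c = - 4 \left(3 \left(-4\right) + 3\right) = - 4 \left(-12 + 3\right) = \left(-4\right) \left(-9\right) = 36$)
$k{\left(P \right)} = 5 - 36 P$
$\left(k{\left(-11 \right)} + C{\left(-2,6 \right)}\right) 36 = \left(\left(5 - -396\right) - 6\right) 36 = \left(\left(5 + 396\right) - 6\right) 36 = \left(401 - 6\right) 36 = 395 \cdot 36 = 14220$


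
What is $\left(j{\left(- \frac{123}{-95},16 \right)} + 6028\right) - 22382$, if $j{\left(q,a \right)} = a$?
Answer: $-16338$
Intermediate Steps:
$\left(j{\left(- \frac{123}{-95},16 \right)} + 6028\right) - 22382 = \left(16 + 6028\right) - 22382 = 6044 - 22382 = -16338$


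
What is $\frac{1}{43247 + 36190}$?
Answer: $\frac{1}{79437} \approx 1.2589 \cdot 10^{-5}$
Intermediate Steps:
$\frac{1}{43247 + 36190} = \frac{1}{79437}$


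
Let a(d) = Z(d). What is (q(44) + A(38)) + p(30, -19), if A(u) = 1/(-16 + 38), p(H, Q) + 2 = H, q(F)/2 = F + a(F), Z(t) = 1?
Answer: 2597/22 ≈ 118.05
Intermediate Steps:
a(d) = 1
q(F) = 2 + 2*F (q(F) = 2*(F + 1) = 2*(1 + F) = 2 + 2*F)
p(H, Q) = -2 + H
A(u) = 1/22
(q(44) + A(38)) + p(30, -19) = ((2 + 2*44) + 1/22) + (-2 + 30) = ((2 + 88) + 1/22) + 28 = (90 + 1/22) + 28 = 1981/22 + 28 = 2597/22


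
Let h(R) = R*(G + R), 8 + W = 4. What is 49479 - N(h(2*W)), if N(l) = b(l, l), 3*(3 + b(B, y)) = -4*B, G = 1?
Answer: 148670/3 ≈ 49557.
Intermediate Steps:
W = -4 (W = -8 + 4 = -4)
h(R) = R*(1 + R)
b(B, y) = -3 - 4*B/3 (b(B, y) = -3 + (-4*B)/3 = -3 - 4*B/3)
N(l) = -3 - 4*l/3
49479 - N(h(2*W)) = 49479 - (-3 - 4*2*(-4)*(1 + 2*(-4))/3) = 49479 - (-3 - (-32)*(1 - 8)/3) = 49479 - (-3 - (-32)*(-7)/3) = 49479 - (-3 - 4/3*56) = 49479 - (-3 - 224/3) = 49479 - 1*(-233/3) = 49479 + 233/3 = 148670/3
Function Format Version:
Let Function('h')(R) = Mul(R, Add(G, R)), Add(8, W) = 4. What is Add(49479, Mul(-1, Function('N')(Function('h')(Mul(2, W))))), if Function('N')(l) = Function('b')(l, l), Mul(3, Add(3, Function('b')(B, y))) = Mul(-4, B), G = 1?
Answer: Rational(148670, 3) ≈ 49557.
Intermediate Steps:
W = -4 (W = Add(-8, 4) = -4)
Function('h')(R) = Mul(R, Add(1, R))
Function('b')(B, y) = Add(-3, Mul(Rational(-4, 3), B)) (Function('b')(B, y) = Add(-3, Mul(Rational(1, 3), Mul(-4, B))) = Add(-3, Mul(Rational(-4, 3), B)))
Function('N')(l) = Add(-3, Mul(Rational(-4, 3), l))
Add(49479, Mul(-1, Function('N')(Function('h')(Mul(2, W))))) = Add(49479, Mul(-1, Add(-3, Mul(Rational(-4, 3), Mul(Mul(2, -4), Add(1, Mul(2, -4))))))) = Add(49479, Mul(-1, Add(-3, Mul(Rational(-4, 3), Mul(-8, Add(1, -8)))))) = Add(49479, Mul(-1, Add(-3, Mul(Rational(-4, 3), Mul(-8, -7))))) = Add(49479, Mul(-1, Add(-3, Mul(Rational(-4, 3), 56)))) = Add(49479, Mul(-1, Add(-3, Rational(-224, 3)))) = Add(49479, Mul(-1, Rational(-233, 3))) = Add(49479, Rational(233, 3)) = Rational(148670, 3)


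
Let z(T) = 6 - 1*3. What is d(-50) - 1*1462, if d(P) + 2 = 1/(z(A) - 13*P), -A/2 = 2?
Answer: -955991/653 ≈ -1464.0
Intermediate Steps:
A = -4 (A = -2*2 = -4)
z(T) = 3 (z(T) = 6 - 3 = 3)
d(P) = -2 + 1/(3 - 13*P)
d(-50) - 1*1462 = (5 - 26*(-50))/(-3 + 13*(-50)) - 1*1462 = (5 + 1300)/(-3 - 650) - 1462 = 1305/(-653) - 1462 = -1/653*1305 - 1462 = -1305/653 - 1462 = -955991/653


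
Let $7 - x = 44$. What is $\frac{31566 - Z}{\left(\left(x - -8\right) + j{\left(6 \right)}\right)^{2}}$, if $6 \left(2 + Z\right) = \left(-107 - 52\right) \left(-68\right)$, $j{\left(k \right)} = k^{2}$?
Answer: $\frac{29766}{49} \approx 607.47$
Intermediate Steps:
$x = -37$ ($x = 7 - 44 = -37$)
$Z = 1800$ ($Z = -2 + \frac{\left(-107 - 52\right) \left(-68\right)}{6} = -2 + \frac{\left(-159\right) \left(-68\right)}{6} = -2 + \frac{1}{6} \cdot 10812 = -2 + 1802 = 1800$)
$\frac{31566 - Z}{\left(\left(x - -8\right) + j{\left(6 \right)}\right)^{2}} = \frac{31566 - 1800}{\left(\left(-37 - -8\right) + 6^{2}\right)^{2}} = \frac{31566 - 1800}{\left(\left(-37 + 8\right) + 36\right)^{2}} = \frac{29766}{\left(-29 + 36\right)^{2}} = \frac{29766}{7^{2}} = \frac{29766}{49}$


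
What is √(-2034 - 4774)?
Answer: 2*I*√1702 ≈ 82.511*I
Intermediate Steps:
√(-2034 - 4774) = √(-6808) = 2*I*√1702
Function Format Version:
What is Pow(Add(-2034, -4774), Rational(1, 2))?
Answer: Mul(2, I, Pow(1702, Rational(1, 2))) ≈ Mul(82.511, I)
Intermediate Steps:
Pow(Add(-2034, -4774), Rational(1, 2)) = Pow(-6808, Rational(1, 2)) = Mul(2, I, Pow(1702, Rational(1, 2)))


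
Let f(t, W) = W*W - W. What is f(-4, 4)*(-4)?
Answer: -48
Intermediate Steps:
f(t, W) = W² - W
f(-4, 4)*(-4) = (4*(-1 + 4))*(-4) = (4*3)*(-4) = 12*(-4) = -48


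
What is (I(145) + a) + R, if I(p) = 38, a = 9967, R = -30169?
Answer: -20164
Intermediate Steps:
(I(145) + a) + R = (38 + 9967) - 30169 = 10005 - 30169 = -20164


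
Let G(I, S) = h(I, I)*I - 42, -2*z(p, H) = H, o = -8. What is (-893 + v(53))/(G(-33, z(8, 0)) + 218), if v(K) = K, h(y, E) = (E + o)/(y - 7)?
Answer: -33600/5687 ≈ -5.9082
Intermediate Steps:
h(y, E) = (-8 + E)/(-7 + y) (h(y, E) = (E - 8)/(y - 7) = (-8 + E)/(-7 + y))
z(p, H) = -H/2
G(I, S) = -42 + I*(-8 + I)/(-7 + I) (G(I, S) = ((-8 + I)/(-7 + I))*I - 42 = I*(-8 + I)/(-7 + I) - 42 = -42 + I*(-8 + I)/(-7 + I))
(-893 + v(53))/(G(-33, z(8, 0)) + 218) = (-893 + 53)/((294 + (-33)² - 50*(-33))/(-7 - 33) + 218) = -840/((294 + 1089 + 1650)/(-40) + 218) = -840/(-1/40*3033 + 218) = -840/(-3033/40 + 218) = -840/5687/40 = -840*40/5687 = -33600/5687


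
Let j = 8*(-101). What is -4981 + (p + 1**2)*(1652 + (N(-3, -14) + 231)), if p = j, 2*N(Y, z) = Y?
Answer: -3046703/2 ≈ -1.5234e+6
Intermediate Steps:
N(Y, z) = Y/2
j = -808
p = -808
-4981 + (p + 1**2)*(1652 + (N(-3, -14) + 231)) = -4981 + (-808 + 1**2)*(1652 + ((1/2)*(-3) + 231)) = -4981 + (-808 + 1)*(1652 + (-3/2 + 231)) = -4981 - 807*(1652 + 459/2) = -4981 - 807*3763/2 = -4981 - 3036741/2 = -3046703/2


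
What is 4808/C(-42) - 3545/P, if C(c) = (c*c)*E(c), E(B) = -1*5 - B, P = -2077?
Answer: 60340319/33890409 ≈ 1.7805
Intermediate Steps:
E(B) = -5 - B
C(c) = c²*(-5 - c) (C(c) = (c*c)*(-5 - c) = c²*(-5 - c))
4808/C(-42) - 3545/P = 4808/(((-42)²*(-5 - 1*(-42)))) - 3545/(-2077) = 4808/((1764*(-5 + 42))) - 3545*(-1/2077) = 4808/((1764*37)) + 3545/2077 = 4808/65268 + 3545/2077 = 4808*(1/65268) + 3545/2077 = 1202/16317 + 3545/2077 = 60340319/33890409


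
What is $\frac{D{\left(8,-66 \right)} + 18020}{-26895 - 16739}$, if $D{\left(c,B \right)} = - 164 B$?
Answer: $- \frac{14422}{21817} \approx -0.66104$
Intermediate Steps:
$\frac{D{\left(8,-66 \right)} + 18020}{-26895 - 16739} = \frac{\left(-164\right) \left(-66\right) + 18020}{-26895 - 16739} = \frac{10824 + 18020}{-43634} = 28844 \left(- \frac{1}{43634}\right) = - \frac{14422}{21817}$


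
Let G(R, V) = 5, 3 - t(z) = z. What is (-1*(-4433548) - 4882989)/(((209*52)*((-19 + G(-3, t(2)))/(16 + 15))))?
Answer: 13932671/152152 ≈ 91.571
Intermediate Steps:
t(z) = 3 - z
(-1*(-4433548) - 4882989)/(((209*52)*((-19 + G(-3, t(2)))/(16 + 15)))) = (-1*(-4433548) - 4882989)/(((209*52)*((-19 + 5)/(16 + 15)))) = (4433548 - 4882989)/((10868*(-14/31))) = -449441/(10868*(-14*1/31)) = -449441/(10868*(-14/31)) = -449441/(-152152/31) = -449441*(-31/152152) = 13932671/152152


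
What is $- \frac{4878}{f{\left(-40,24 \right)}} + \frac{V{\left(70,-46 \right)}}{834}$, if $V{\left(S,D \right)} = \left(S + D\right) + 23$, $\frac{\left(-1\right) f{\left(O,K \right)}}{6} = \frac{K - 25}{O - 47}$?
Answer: $\frac{58989701}{834} \approx 70731.0$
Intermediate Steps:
$f{\left(O,K \right)} = - \frac{6 \left(-25 + K\right)}{-47 + O}$ ($f{\left(O,K \right)} = - 6 \frac{K - 25}{O - 47} = - 6 \frac{-25 + K}{O - 47} = - 6 \frac{-25 + K}{-47 + O} = - \frac{6 \left(-25 + K\right)}{-47 + O}$)
$V{\left(S,D \right)} = 23 + D + S$ ($V{\left(S,D \right)} = \left(D + S\right) + 23 = 23 + D + S$)
$- \frac{4878}{f{\left(-40,24 \right)}} + \frac{V{\left(70,-46 \right)}}{834} = - \frac{4878}{6 \frac{1}{-47 - 40} \left(25 - 24\right)} + \frac{23 - 46 + 70}{834} = - \frac{4878}{6 \frac{1}{-87} \left(25 - 24\right)} + 47 \cdot \frac{1}{834} = - \frac{4878}{6 \left(- \frac{1}{87}\right) 1} + \frac{47}{834} = - \frac{4878}{- \frac{2}{29}} + \frac{47}{834} = \left(-4878\right) \left(- \frac{29}{2}\right) + \frac{47}{834} = 70731 + \frac{47}{834} = \frac{58989701}{834}$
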